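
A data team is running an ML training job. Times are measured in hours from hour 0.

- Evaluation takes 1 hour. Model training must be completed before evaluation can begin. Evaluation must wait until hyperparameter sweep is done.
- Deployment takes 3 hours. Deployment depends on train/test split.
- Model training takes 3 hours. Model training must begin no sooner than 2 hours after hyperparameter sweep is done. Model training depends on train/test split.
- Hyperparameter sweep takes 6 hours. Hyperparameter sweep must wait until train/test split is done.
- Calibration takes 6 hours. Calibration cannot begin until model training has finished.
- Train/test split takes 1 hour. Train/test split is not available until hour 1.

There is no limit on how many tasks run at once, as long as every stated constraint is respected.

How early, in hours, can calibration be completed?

19

After its own release at hour 1, train/test split can start at hour 1 and finishes at hour 2.
Hyperparameter sweep waits on train/test split (finishes hour 2), so it starts at hour 2 and finishes at 2 + 6 = hour 8.
Model training has to wait for hyperparameter sweep (finishes hour 8, plus 2-hour gap → hour 10); train/test split (finishes hour 2). The latest of these is hour 10, so model training runs hour 10 to 10 + 3 = hour 13.
After model training (finishes hour 13), calibration can start at hour 13 and finishes at hour 19.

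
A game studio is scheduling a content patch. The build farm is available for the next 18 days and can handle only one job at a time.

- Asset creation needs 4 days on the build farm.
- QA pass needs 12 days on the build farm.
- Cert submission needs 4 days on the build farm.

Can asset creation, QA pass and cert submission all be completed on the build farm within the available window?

No

Running back to back, the jobs need 4 + 12 + 4 = 20 days on the build farm.
Since 20 > 18, they cannot all fit.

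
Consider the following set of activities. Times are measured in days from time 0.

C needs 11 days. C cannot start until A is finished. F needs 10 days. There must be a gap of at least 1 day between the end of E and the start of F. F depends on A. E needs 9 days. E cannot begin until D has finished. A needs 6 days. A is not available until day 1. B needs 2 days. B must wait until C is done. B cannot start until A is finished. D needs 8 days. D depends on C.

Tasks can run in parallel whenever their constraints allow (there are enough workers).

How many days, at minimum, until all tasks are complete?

46

A waits on its own release at day 1, so it starts at day 1 and finishes at 1 + 6 = day 7.
C waits on A (finishes day 7), so it starts at day 7 and finishes at 7 + 11 = day 18.
D cannot begin until C (finishes day 18). It runs from day 18 to 18 + 8 = day 26.
E cannot begin until D (finishes day 26). It runs from day 26 to 26 + 9 = day 35.
F needs all of E (finishes day 35, plus 1-day gap → day 36); A (finishes day 7). That puts its earliest start at day 36; it finishes at 36 + 10 = day 46.
B cannot start until C (finishes day 18); A (finishes day 7). The controlling bound is day 18, so B finishes at 18 + 2 = day 20.
All tasks are finished once the last one completes. Finish times: A at 7, B at 20, C at 18, D at 26, E at 35, F at 46. The latest is day 46.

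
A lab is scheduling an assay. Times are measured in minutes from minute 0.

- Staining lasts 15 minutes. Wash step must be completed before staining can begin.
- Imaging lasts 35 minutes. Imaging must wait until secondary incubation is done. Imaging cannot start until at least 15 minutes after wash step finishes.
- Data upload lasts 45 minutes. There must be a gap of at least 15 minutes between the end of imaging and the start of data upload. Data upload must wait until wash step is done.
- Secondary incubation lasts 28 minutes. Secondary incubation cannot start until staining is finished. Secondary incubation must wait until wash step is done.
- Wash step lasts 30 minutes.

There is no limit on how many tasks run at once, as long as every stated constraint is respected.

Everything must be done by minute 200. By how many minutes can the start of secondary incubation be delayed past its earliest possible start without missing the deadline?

Nothing blocks wash step, so it runs from minute 0 to minute 30.
After wash step (finishes minute 30), staining can start at minute 30 and finishes at minute 45.
Secondary incubation cannot start until staining (finishes minute 45); wash step (finishes minute 30). The controlling bound is minute 45, so secondary incubation finishes at 45 + 28 = minute 73.

Working backward from the deadline:
Data upload must finish by minute 200; it takes 45 minutes, so it must start by 200 − 45 = minute 155.
Imaging feeds into data upload (must start by minute 155, minus 15-minute gap → minute 140); so imaging must finish by minute 140 and therefore start by minute 105.
Secondary incubation has to be done before imaging (must start by minute 105). That means finishing by minute 105, i.e. starting by 105 − 28 = minute 77.
So secondary incubation can start as early as minute 45 and as late as minute 77, giving 77 − 45 = 32 minutes of slack.

32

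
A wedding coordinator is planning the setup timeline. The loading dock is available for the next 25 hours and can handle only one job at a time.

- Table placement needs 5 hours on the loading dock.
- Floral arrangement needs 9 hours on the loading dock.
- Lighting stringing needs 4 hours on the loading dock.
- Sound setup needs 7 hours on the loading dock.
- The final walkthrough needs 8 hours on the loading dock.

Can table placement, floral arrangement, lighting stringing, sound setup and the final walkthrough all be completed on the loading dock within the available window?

Running back to back, the jobs need 5 + 9 + 4 + 7 + 8 = 33 hours on the loading dock.
Since 33 > 25, they cannot all fit.

No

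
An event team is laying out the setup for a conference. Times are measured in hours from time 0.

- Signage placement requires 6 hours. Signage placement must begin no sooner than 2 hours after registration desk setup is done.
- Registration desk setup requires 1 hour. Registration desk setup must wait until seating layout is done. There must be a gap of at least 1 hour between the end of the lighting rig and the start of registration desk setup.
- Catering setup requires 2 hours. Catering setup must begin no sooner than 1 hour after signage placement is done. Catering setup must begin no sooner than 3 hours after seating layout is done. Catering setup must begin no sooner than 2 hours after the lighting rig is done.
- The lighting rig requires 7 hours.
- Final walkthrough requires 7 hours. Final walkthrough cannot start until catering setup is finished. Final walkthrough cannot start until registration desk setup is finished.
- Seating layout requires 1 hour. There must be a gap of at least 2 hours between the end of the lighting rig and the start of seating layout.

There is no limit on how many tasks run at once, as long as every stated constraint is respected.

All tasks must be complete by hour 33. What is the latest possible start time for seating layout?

Final walkthrough has no dependents, so it just needs to finish by hour 33. Starting by 33 − 7 = hour 26 achieves that.
Catering setup feeds into final walkthrough (must start by hour 26); so catering setup must finish by hour 26 and therefore start by hour 24.
Signage placement must finish before catering setup (must start by hour 24, minus 1-hour gap → hour 23). With a 6-hour duration, signage placement must start by 23 − 6 = hour 17.
Registration desk setup must finish in time for signage placement (must start by hour 17, minus 2-hour gap → hour 15); final walkthrough (must start by hour 26). The tightest is hour 15, so registration desk setup must start by 15 − 1 = hour 14.
Seating layout has several dependents: registration desk setup (must start by hour 14); catering setup (must start by hour 24, minus 3-hour gap → hour 21). The earliest of those limits is hour 14, so seating layout must start by 14 − 1 = hour 13.

13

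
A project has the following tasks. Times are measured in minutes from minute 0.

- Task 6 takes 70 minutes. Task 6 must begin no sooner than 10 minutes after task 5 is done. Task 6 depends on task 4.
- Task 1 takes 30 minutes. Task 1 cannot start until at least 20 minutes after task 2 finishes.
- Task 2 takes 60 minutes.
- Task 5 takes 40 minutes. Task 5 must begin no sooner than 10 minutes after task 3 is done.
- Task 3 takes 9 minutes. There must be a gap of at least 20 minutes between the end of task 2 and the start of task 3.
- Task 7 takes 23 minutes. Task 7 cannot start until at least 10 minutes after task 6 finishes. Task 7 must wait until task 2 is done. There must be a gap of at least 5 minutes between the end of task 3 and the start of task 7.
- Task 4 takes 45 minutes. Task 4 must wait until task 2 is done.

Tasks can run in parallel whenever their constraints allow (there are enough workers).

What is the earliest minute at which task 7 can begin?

229

Nothing blocks task 2, so it runs from minute 0 to minute 60.
After task 2 (finishes minute 60), task 4 can start at minute 60 and finishes at minute 105.
After task 2 (finishes minute 60, plus 20-minute gap → minute 80), task 3 can start at minute 80 and finishes at minute 89.
Task 5 cannot begin until task 3 (finishes minute 89, plus 10-minute gap → minute 99). It runs from minute 99 to 99 + 40 = minute 139.
Task 6 has to wait for task 5 (finishes minute 139, plus 10-minute gap → minute 149); task 4 (finishes minute 105). The latest of these is minute 149, so task 6 runs minute 149 to 149 + 70 = minute 219.
Task 7 waits on task 6 (finishes minute 219, plus 10-minute gap → minute 229); task 2 (finishes minute 60); task 3 (finishes minute 89, plus 5-minute gap → minute 94). The latest of these is minute 229, which is the earliest task 7 can start.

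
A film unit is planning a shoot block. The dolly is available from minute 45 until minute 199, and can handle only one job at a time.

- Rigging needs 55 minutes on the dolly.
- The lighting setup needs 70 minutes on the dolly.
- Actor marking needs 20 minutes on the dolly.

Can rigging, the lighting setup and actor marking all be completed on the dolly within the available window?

Yes

The dolly window is 199 − 45 = 154 minutes.
Running back to back, the jobs need 55 + 70 + 20 = 145 minutes on the dolly.
Since 145 ≤ 154, they fit within the window.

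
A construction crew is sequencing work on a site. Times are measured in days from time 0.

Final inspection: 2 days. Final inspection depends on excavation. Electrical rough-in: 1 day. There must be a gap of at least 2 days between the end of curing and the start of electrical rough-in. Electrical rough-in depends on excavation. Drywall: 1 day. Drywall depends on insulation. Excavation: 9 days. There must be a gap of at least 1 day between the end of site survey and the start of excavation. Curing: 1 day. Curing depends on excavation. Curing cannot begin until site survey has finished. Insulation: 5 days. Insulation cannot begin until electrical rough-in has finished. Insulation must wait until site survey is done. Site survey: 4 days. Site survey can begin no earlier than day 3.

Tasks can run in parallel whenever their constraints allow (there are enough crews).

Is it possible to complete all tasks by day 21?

Site survey waits on its own release at day 3, so it starts at day 3 and finishes at 3 + 4 = day 7.
Excavation waits on site survey (finishes day 7, plus 1-day gap → day 8), so it starts at day 8 and finishes at 8 + 9 = day 17.
Final inspection cannot begin until excavation (finishes day 17). It runs from day 17 to 17 + 2 = day 19.
For curing: excavation (finishes day 17); site survey (finishes day 7). Taking the maximum gives a start of day 17, and it finishes at 17 + 1 = day 18.
Electrical rough-in needs all of curing (finishes day 18, plus 2-day gap → day 20); excavation (finishes day 17). That puts its earliest start at day 20; it finishes at 20 + 1 = day 21.
Insulation has to wait for electrical rough-in (finishes day 21); site survey (finishes day 7). The latest of these is day 21, so insulation runs day 21 to 21 + 5 = day 26.
Drywall waits on insulation (finishes day 26), so it starts at day 26 and finishes at 26 + 1 = day 27.
The earliest everything can be done is day 27, which is after the deadline of 21, so it is not possible.

No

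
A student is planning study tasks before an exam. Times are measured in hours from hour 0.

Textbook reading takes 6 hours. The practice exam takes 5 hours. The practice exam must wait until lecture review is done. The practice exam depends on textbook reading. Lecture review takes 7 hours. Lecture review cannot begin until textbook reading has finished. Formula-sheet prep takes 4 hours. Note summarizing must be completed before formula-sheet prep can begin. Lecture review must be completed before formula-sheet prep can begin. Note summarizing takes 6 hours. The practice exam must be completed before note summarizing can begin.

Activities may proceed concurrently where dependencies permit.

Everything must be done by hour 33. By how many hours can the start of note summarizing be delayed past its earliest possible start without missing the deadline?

Textbook reading has no prerequisites, so it starts at hour 0 and finishes at hour 6.
Lecture review waits on textbook reading (finishes hour 6), so it starts at hour 6 and finishes at 6 + 7 = hour 13.
The practice exam has to wait for lecture review (finishes hour 13); textbook reading (finishes hour 6). The latest of these is hour 13, so the practice exam runs hour 13 to 13 + 5 = hour 18.
Note summarizing cannot begin until the practice exam (finishes hour 18). It runs from hour 18 to 18 + 6 = hour 24.

Working backward from the deadline:
Nothing follows formula-sheet prep; the deadline of hour 33 is its only limit. It must start by 33 − 4 = hour 29.
Note summarizing has to be done before formula-sheet prep (must start by hour 29). That means finishing by hour 29, i.e. starting by 29 − 6 = hour 23.
So note summarizing can start as early as hour 18 and as late as hour 23, giving 23 − 18 = 5 hours of slack.

5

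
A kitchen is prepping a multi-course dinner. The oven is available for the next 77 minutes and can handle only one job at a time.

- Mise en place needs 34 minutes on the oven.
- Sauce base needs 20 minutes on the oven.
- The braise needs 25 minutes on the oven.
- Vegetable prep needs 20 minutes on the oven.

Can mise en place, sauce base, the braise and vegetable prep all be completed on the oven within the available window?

No

Running back to back, the jobs need 34 + 20 + 25 + 20 = 99 minutes on the oven.
Since 99 > 77, they cannot all fit.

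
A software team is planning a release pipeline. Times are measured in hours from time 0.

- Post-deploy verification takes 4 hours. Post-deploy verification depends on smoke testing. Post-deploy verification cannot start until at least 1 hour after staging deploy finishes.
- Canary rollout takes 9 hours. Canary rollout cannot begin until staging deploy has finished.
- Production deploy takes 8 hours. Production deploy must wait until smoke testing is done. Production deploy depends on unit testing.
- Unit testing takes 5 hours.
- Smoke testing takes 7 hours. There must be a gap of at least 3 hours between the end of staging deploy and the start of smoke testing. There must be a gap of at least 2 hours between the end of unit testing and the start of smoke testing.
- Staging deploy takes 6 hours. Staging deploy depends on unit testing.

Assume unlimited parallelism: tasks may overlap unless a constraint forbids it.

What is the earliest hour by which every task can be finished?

Unit testing can start immediately at hour 0; it finishes at hour 5.
After unit testing (finishes hour 5), staging deploy can start at hour 5 and finishes at hour 11.
Canary rollout waits on staging deploy (finishes hour 11), so it starts at hour 11 and finishes at 11 + 9 = hour 20.
Smoke testing needs all of staging deploy (finishes hour 11, plus 3-hour gap → hour 14); unit testing (finishes hour 5, plus 2-hour gap → hour 7). That puts its earliest start at hour 14; it finishes at 14 + 7 = hour 21.
Post-deploy verification has to wait for smoke testing (finishes hour 21); staging deploy (finishes hour 11, plus 1-hour gap → hour 12). The latest of these is hour 21, so post-deploy verification runs hour 21 to 21 + 4 = hour 25.
Production deploy needs all of smoke testing (finishes hour 21); unit testing (finishes hour 5). That puts its earliest start at hour 21; it finishes at 21 + 8 = hour 29.
All tasks are finished once the last one completes. Finish times: Unit testing at 5, Staging deploy at 11, Smoke testing at 21, Canary rollout at 20, Production deploy at 29, Post-deploy verification at 25. The latest is hour 29.

29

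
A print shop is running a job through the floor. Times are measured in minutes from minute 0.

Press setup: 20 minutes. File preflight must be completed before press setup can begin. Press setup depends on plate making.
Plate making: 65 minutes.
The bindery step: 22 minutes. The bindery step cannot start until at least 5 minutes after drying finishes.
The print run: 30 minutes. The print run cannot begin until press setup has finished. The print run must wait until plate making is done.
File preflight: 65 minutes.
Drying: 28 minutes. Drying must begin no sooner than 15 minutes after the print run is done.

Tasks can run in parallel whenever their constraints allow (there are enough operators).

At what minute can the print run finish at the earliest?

Plate making can start immediately at minute 0; it finishes at minute 65.
File preflight can start immediately at minute 0; it finishes at minute 65.
Press setup cannot start until file preflight (finishes minute 65); plate making (finishes minute 65). The controlling bound is minute 65, so press setup finishes at 65 + 20 = minute 85.
The print run has to wait for press setup (finishes minute 85); plate making (finishes minute 65). The latest of these is minute 85, so the print run runs minute 85 to 85 + 30 = minute 115.

115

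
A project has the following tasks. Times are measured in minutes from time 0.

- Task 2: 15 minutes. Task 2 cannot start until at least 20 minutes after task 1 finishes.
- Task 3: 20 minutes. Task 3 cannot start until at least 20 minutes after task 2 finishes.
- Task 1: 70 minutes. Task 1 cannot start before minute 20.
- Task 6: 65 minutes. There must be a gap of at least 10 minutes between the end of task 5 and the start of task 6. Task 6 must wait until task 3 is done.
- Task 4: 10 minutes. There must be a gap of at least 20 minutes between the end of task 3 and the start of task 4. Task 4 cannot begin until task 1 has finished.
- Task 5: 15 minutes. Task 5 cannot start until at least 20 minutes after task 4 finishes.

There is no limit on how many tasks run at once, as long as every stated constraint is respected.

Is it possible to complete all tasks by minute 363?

Yes

After its own release at minute 20, task 1 can start at minute 20 and finishes at minute 90.
Task 2 cannot begin until task 1 (finishes minute 90, plus 20-minute gap → minute 110). It runs from minute 110 to 110 + 15 = minute 125.
After task 2 (finishes minute 125, plus 20-minute gap → minute 145), task 3 can start at minute 145 and finishes at minute 165.
For task 4: task 3 (finishes minute 165, plus 20-minute gap → minute 185); task 1 (finishes minute 90). Taking the maximum gives a start of minute 185, and it finishes at 185 + 10 = minute 195.
After task 4 (finishes minute 195, plus 20-minute gap → minute 215), task 5 can start at minute 215 and finishes at minute 230.
Task 6 cannot start until task 5 (finishes minute 230, plus 10-minute gap → minute 240); task 3 (finishes minute 165). The controlling bound is minute 240, so task 6 finishes at 240 + 65 = minute 305.
Every task is finished by minute 305, which is no later than the deadline of 363, so the schedule is feasible.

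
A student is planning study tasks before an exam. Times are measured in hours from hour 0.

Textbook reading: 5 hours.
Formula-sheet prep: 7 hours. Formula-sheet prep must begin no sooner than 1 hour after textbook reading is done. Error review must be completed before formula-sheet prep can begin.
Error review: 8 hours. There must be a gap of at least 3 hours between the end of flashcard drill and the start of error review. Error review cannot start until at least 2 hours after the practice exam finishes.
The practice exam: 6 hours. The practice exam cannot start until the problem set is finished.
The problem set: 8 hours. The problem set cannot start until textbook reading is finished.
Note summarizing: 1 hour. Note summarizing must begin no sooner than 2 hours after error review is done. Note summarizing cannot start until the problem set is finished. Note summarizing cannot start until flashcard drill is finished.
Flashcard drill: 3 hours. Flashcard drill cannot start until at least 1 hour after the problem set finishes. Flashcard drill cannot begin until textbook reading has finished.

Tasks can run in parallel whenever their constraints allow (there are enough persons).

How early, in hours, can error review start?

21

Textbook reading can start immediately at hour 0; it finishes at hour 5.
After textbook reading (finishes hour 5), the problem set can start at hour 5 and finishes at hour 13.
The practice exam waits on the problem set (finishes hour 13), so it starts at hour 13 and finishes at 13 + 6 = hour 19.
Flashcard drill has to wait for the problem set (finishes hour 13, plus 1-hour gap → hour 14); textbook reading (finishes hour 5). The latest of these is hour 14, so flashcard drill runs hour 14 to 14 + 3 = hour 17.
Error review waits on flashcard drill (finishes hour 17, plus 3-hour gap → hour 20); the practice exam (finishes hour 19, plus 2-hour gap → hour 21). The latest of these is hour 21, which is the earliest error review can start.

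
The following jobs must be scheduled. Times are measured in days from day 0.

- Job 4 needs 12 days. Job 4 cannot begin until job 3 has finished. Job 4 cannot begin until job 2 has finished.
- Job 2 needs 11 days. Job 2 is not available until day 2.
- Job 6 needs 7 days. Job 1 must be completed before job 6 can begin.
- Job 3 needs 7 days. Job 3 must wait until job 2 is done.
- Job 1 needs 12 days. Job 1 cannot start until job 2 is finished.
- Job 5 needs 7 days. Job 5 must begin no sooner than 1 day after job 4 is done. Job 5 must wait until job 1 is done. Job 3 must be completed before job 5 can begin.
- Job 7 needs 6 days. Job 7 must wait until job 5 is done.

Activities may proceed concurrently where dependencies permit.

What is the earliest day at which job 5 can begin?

Job 2 cannot begin until its own release at day 2. It runs from day 2 to 2 + 11 = day 13.
After job 2 (finishes day 13), job 3 can start at day 13 and finishes at day 20.
Job 4 cannot start until job 3 (finishes day 20); job 2 (finishes day 13). The controlling bound is day 20, so job 4 finishes at 20 + 12 = day 32.
After job 2 (finishes day 13), job 1 can start at day 13 and finishes at day 25.
Job 5 waits on job 4 (finishes day 32, plus 1-day gap → day 33); job 1 (finishes day 25); job 3 (finishes day 20). The latest of these is day 33, which is the earliest job 5 can start.

33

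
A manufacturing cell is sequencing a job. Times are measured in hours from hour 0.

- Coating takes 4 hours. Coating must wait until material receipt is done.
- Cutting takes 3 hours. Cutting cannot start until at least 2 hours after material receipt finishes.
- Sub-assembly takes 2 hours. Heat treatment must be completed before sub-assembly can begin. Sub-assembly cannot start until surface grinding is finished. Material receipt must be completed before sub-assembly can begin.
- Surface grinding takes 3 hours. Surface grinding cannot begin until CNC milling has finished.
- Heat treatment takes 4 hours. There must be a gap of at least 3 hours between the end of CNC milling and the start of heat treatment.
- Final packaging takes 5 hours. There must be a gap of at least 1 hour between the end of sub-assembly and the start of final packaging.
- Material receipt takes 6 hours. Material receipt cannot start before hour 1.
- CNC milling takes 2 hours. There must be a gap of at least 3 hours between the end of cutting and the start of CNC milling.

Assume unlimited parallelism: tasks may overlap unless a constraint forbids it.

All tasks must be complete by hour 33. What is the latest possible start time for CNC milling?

Final packaging must finish by hour 33; it takes 5 hours, so it must start by 33 − 5 = hour 28.
Sub-assembly must finish before final packaging (must start by hour 28, minus 1-hour gap → hour 27). With a 2-hour duration, sub-assembly must start by 27 − 2 = hour 25.
Heat treatment has to be done before sub-assembly (must start by hour 25). That means finishing by hour 25, i.e. starting by 25 − 4 = hour 21.
Since sub-assembly (must start by hour 25) depends on it, surface grinding must finish by hour 25. Backing off its 3-hour duration gives a latest start of hour 22.
CNC milling must finish in time for heat treatment (must start by hour 21, minus 3-hour gap → hour 18); surface grinding (must start by hour 22). The tightest is hour 18, so CNC milling must start by 18 − 2 = hour 16.

16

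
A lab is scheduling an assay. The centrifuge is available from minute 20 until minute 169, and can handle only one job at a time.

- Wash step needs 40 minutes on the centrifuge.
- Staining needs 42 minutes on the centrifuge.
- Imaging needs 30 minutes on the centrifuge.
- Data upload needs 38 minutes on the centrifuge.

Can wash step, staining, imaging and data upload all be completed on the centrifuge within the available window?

The centrifuge window is 169 − 20 = 149 minutes.
Running back to back, the jobs need 40 + 42 + 30 + 38 = 150 minutes on the centrifuge.
Since 150 > 149, they cannot all fit.

No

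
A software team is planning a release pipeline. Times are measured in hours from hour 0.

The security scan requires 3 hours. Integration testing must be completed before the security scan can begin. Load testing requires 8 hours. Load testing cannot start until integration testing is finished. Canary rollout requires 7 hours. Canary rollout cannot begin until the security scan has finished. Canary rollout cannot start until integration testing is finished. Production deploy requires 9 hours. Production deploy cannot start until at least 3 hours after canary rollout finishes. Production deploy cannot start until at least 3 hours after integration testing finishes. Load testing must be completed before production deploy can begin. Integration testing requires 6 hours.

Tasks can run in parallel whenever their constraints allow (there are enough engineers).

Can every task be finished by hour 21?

Integration testing has no prerequisites, so it starts at hour 0 and finishes at hour 6.
Load testing cannot begin until integration testing (finishes hour 6). It runs from hour 6 to 6 + 8 = hour 14.
The security scan cannot begin until integration testing (finishes hour 6). It runs from hour 6 to 6 + 3 = hour 9.
For canary rollout: the security scan (finishes hour 9); integration testing (finishes hour 6). Taking the maximum gives a start of hour 9, and it finishes at 9 + 7 = hour 16.
For production deploy: canary rollout (finishes hour 16, plus 3-hour gap → hour 19); integration testing (finishes hour 6, plus 3-hour gap → hour 9); load testing (finishes hour 14). Taking the maximum gives a start of hour 19, and it finishes at 19 + 9 = hour 28.
The earliest everything can be done is hour 28, which is after the deadline of 21, so it is not possible.

No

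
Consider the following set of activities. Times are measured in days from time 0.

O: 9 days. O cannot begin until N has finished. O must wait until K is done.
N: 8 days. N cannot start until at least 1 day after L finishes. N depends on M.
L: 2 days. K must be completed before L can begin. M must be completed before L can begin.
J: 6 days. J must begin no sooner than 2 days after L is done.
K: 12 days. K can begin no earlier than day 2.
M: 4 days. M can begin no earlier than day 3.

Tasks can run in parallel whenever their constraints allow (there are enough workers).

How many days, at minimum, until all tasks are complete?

After its own release at day 3, M can start at day 3 and finishes at day 7.
K waits on its own release at day 2, so it starts at day 2 and finishes at 2 + 12 = day 14.
L cannot start until K (finishes day 14); M (finishes day 7). The controlling bound is day 14, so L finishes at 14 + 2 = day 16.
N cannot start until L (finishes day 16, plus 1-day gap → day 17); M (finishes day 7). The controlling bound is day 17, so N finishes at 17 + 8 = day 25.
O needs all of N (finishes day 25); K (finishes day 14). That puts its earliest start at day 25; it finishes at 25 + 9 = day 34.
J cannot begin until L (finishes day 16, plus 2-day gap → day 18). It runs from day 18 to 18 + 6 = day 24.
All tasks are finished once the last one completes. Finish times: J at 24, K at 14, L at 16, M at 7, N at 25, O at 34. The latest is day 34.

34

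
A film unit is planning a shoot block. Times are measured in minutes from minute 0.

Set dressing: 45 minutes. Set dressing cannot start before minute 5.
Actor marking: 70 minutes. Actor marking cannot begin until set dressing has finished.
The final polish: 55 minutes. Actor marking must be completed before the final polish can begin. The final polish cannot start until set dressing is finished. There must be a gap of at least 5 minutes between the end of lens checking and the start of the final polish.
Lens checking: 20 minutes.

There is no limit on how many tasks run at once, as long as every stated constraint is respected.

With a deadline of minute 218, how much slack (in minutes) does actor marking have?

43

Set dressing waits on its own release at minute 5, so it starts at minute 5 and finishes at 5 + 45 = minute 50.
After set dressing (finishes minute 50), actor marking can start at minute 50 and finishes at minute 120.

Working backward from the deadline:
The final polish has no dependents, so it just needs to finish by minute 218. Starting by 218 − 55 = minute 163 achieves that.
Actor marking has to be done before the final polish (must start by minute 163). That means finishing by minute 163, i.e. starting by 163 − 70 = minute 93.
So actor marking can start as early as minute 50 and as late as minute 93, giving 93 − 50 = 43 minutes of slack.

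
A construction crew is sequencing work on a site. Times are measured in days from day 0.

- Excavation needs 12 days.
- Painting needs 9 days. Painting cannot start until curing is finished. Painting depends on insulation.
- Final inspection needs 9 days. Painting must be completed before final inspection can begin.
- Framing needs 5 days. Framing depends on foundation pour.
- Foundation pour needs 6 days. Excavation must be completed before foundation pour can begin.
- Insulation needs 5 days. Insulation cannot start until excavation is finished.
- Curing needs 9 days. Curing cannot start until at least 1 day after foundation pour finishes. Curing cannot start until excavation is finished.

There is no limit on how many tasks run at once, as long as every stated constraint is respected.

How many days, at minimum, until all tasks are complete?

46

Excavation can start immediately at day 0; it finishes at day 12.
After excavation (finishes day 12), insulation can start at day 12 and finishes at day 17.
Foundation pour waits on excavation (finishes day 12), so it starts at day 12 and finishes at 12 + 6 = day 18.
Framing waits on foundation pour (finishes day 18), so it starts at day 18 and finishes at 18 + 5 = day 23.
Curing has to wait for foundation pour (finishes day 18, plus 1-day gap → day 19); excavation (finishes day 12). The latest of these is day 19, so curing runs day 19 to 19 + 9 = day 28.
Painting needs all of curing (finishes day 28); insulation (finishes day 17). That puts its earliest start at day 28; it finishes at 28 + 9 = day 37.
Final inspection waits on painting (finishes day 37), so it starts at day 37 and finishes at 37 + 9 = day 46.
All tasks are finished once the last one completes. Finish times: Excavation at 12, Foundation pour at 18, Curing at 28, Framing at 23, Insulation at 17, Painting at 37, Final inspection at 46. The latest is day 46.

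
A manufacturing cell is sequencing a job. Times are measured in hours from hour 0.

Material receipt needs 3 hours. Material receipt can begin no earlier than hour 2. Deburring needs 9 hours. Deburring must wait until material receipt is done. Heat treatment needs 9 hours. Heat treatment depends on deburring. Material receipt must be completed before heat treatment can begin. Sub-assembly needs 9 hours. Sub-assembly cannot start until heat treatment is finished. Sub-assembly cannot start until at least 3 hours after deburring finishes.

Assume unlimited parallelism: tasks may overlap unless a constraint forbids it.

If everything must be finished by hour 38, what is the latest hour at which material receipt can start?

8

Sub-assembly has no dependents, so it just needs to finish by hour 38. Starting by 38 − 9 = hour 29 achieves that.
Heat treatment must finish before sub-assembly (must start by hour 29). With a 9-hour duration, heat treatment must start by 29 − 9 = hour 20.
Deburring must finish in time for heat treatment (must start by hour 20); sub-assembly (must start by hour 29, minus 3-hour gap → hour 26). The tightest is hour 20, so deburring must start by 20 − 9 = hour 11.
Material receipt must finish in time for deburring (must start by hour 11); heat treatment (must start by hour 20). The tightest is hour 11, so material receipt must start by 11 − 3 = hour 8.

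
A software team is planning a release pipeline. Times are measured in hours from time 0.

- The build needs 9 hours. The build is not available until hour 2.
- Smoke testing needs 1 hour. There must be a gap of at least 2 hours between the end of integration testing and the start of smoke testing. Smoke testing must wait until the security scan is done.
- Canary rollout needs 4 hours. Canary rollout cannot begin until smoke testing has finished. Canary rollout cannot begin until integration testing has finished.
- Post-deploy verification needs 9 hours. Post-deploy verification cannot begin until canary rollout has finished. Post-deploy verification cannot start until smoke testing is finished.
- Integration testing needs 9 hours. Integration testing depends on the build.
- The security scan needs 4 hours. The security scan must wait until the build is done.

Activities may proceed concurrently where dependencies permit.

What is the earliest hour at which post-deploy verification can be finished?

After its own release at hour 2, the build can start at hour 2 and finishes at hour 11.
The security scan cannot begin until the build (finishes hour 11). It runs from hour 11 to 11 + 4 = hour 15.
Integration testing waits on the build (finishes hour 11), so it starts at hour 11 and finishes at 11 + 9 = hour 20.
Smoke testing needs all of integration testing (finishes hour 20, plus 2-hour gap → hour 22); the security scan (finishes hour 15). That puts its earliest start at hour 22; it finishes at 22 + 1 = hour 23.
Canary rollout has to wait for smoke testing (finishes hour 23); integration testing (finishes hour 20). The latest of these is hour 23, so canary rollout runs hour 23 to 23 + 4 = hour 27.
Post-deploy verification needs all of canary rollout (finishes hour 27); smoke testing (finishes hour 23). That puts its earliest start at hour 27; it finishes at 27 + 9 = hour 36.

36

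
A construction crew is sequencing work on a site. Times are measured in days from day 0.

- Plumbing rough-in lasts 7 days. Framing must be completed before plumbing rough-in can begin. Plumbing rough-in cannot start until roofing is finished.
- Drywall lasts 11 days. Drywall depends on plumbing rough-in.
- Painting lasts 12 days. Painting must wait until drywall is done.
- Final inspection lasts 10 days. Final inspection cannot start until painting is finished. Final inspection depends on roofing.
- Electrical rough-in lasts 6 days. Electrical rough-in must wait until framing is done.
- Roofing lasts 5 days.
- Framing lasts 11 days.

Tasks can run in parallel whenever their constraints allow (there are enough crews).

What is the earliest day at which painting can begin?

29

Roofing has no prerequisites, so it starts at day 0 and finishes at day 5.
Framing has no prerequisites, so it starts at day 0 and finishes at day 11.
For plumbing rough-in: framing (finishes day 11); roofing (finishes day 5). Taking the maximum gives a start of day 11, and it finishes at 11 + 7 = day 18.
After plumbing rough-in (finishes day 18), drywall can start at day 18 and finishes at day 29.
Painting waits on drywall (finishes day 29), so the earliest it can start is day 29.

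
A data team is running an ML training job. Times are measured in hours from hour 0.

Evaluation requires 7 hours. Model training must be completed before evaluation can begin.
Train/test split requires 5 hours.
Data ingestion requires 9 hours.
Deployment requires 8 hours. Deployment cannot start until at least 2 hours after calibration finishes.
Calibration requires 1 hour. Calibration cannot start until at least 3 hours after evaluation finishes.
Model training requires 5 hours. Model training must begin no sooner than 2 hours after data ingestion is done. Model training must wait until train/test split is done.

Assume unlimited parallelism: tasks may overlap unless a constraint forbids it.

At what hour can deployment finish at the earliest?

37

Nothing blocks train/test split, so it runs from hour 0 to hour 5.
Data ingestion has no prerequisites, so it starts at hour 0 and finishes at hour 9.
Model training needs all of data ingestion (finishes hour 9, plus 2-hour gap → hour 11); train/test split (finishes hour 5). That puts its earliest start at hour 11; it finishes at 11 + 5 = hour 16.
After model training (finishes hour 16), evaluation can start at hour 16 and finishes at hour 23.
Calibration waits on evaluation (finishes hour 23, plus 3-hour gap → hour 26), so it starts at hour 26 and finishes at 26 + 1 = hour 27.
After calibration (finishes hour 27, plus 2-hour gap → hour 29), deployment can start at hour 29 and finishes at hour 37.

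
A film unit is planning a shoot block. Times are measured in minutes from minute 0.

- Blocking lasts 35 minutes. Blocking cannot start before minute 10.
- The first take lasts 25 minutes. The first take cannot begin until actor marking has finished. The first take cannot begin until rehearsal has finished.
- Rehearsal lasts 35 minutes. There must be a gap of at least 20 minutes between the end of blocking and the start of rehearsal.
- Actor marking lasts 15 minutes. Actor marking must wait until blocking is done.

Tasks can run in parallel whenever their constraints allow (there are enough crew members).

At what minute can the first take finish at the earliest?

Blocking cannot begin until its own release at minute 10. It runs from minute 10 to 10 + 35 = minute 45.
Rehearsal waits on blocking (finishes minute 45, plus 20-minute gap → minute 65), so it starts at minute 65 and finishes at 65 + 35 = minute 100.
After blocking (finishes minute 45), actor marking can start at minute 45 and finishes at minute 60.
For the first take: actor marking (finishes minute 60); rehearsal (finishes minute 100). Taking the maximum gives a start of minute 100, and it finishes at 100 + 25 = minute 125.

125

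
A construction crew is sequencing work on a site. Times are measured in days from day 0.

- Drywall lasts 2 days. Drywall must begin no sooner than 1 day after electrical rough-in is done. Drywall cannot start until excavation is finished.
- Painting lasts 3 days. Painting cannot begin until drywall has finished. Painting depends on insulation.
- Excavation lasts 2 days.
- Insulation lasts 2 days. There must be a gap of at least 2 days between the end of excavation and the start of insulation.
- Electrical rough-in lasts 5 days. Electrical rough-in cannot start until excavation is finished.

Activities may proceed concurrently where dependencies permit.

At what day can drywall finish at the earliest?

Nothing blocks excavation, so it runs from day 0 to day 2.
Electrical rough-in waits on excavation (finishes day 2), so it starts at day 2 and finishes at 2 + 5 = day 7.
Drywall needs all of electrical rough-in (finishes day 7, plus 1-day gap → day 8); excavation (finishes day 2). That puts its earliest start at day 8; it finishes at 8 + 2 = day 10.

10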